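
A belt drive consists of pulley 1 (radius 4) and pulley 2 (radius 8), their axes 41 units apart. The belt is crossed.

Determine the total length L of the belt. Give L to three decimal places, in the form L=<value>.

L=123.237

crossed belt: β = asin((r1+r2)/C) = asin(12/41) = 17.0186°
wrap1 = wrap2 = π + 2β = 214.0373°
tangent length = C·cosβ = 39.2046
L = (r1+r2)·wrap + 2·C·cosβ = 12·3.7357 + 2·39.2046 = 123.2370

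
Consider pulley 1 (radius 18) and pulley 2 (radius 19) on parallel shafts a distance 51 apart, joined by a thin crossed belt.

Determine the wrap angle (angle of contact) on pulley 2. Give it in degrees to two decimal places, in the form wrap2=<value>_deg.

crossed belt: β = asin((r1+r2)/C) = asin(37/51) = 46.5096°
wrap1 = wrap2 = π + 2β = 273.0193°

wrap2=273.02_deg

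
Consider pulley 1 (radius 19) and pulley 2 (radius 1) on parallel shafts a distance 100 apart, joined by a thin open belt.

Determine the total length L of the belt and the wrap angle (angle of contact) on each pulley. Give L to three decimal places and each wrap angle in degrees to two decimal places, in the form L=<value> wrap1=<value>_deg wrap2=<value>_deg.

L=266.081 wrap1=200.74_deg wrap2=159.26_deg

open belt: β = asin((r2−r1)/C) = asin(-18/100) = -10.3698°
wrap1 = π − 2β = 200.7395°
wrap2 = π + 2β = 159.2605°
tangent length = C·cosβ = 98.3667
L = r1·wrap1 + r2·wrap2 + 2·C·cosβ = 19·3.5036 + 1·2.7796 + 2·98.3667 = 266.0807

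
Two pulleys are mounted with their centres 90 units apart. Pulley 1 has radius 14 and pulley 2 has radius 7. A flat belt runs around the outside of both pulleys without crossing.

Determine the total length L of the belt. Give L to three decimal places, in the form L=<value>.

L=246.518

open belt: β = asin((r2−r1)/C) = asin(-7/90) = -4.4608°
wrap1 = π − 2β = 188.9217°
wrap2 = π + 2β = 171.0783°
tangent length = C·cosβ = 89.7274
L = r1·wrap1 + r2·wrap2 + 2·C·cosβ = 14·3.2973 + 7·2.9859 + 2·89.7274 = 246.5182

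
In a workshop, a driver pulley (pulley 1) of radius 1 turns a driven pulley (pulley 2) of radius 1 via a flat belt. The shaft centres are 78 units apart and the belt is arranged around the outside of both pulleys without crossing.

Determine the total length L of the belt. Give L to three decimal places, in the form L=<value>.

open belt: β = asin((r2−r1)/C) = asin(0/78) = 0.0000°
wrap1 = π − 2β = 180.0000°
wrap2 = π + 2β = 180.0000°
tangent length = C·cosβ = 78.0000
L = r1·wrap1 + r2·wrap2 + 2·C·cosβ = 1·3.1416 + 1·3.1416 + 2·78.0000 = 162.2832

L=162.283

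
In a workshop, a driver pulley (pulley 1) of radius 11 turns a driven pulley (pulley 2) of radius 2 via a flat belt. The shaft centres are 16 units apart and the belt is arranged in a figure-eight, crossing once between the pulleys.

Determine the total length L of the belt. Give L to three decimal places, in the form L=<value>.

crossed belt: β = asin((r1+r2)/C) = asin(13/16) = 54.3409°
wrap1 = wrap2 = π + 2β = 288.6818°
tangent length = C·cosβ = 9.3274
L = (r1+r2)·wrap + 2·C·cosβ = 13·5.0384 + 2·9.3274 = 84.1546

L=84.155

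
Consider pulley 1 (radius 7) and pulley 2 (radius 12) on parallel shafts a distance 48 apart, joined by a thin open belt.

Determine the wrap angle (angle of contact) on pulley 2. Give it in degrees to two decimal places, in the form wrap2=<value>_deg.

open belt: β = asin((r2−r1)/C) = asin(5/48) = 5.9792°
wrap1 = π − 2β = 168.0417°
wrap2 = π + 2β = 191.9583°

wrap2=191.96_deg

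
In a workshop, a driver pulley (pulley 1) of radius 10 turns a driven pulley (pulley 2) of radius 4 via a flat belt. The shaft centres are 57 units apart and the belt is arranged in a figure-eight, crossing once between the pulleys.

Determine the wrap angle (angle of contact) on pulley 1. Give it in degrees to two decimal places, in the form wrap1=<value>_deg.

wrap1=208.44_deg

crossed belt: β = asin((r1+r2)/C) = asin(14/57) = 14.2181°
wrap1 = wrap2 = π + 2β = 208.4362°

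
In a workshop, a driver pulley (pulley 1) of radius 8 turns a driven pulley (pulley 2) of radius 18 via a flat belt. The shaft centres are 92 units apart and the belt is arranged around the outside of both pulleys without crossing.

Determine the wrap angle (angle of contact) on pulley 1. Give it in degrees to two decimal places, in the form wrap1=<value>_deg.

wrap1=167.52_deg

open belt: β = asin((r2−r1)/C) = asin(10/92) = 6.2401°
wrap1 = π − 2β = 167.5197°
wrap2 = π + 2β = 192.4803°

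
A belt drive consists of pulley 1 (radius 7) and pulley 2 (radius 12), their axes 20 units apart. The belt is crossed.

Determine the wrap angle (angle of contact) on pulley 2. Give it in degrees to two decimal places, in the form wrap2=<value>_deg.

wrap2=323.61_deg

crossed belt: β = asin((r1+r2)/C) = asin(19/20) = 71.8051°
wrap1 = wrap2 = π + 2β = 323.6103°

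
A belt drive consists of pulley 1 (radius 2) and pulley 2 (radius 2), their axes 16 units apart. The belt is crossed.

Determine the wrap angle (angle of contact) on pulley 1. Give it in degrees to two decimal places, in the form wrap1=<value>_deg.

crossed belt: β = asin((r1+r2)/C) = asin(4/16) = 14.4775°
wrap1 = wrap2 = π + 2β = 208.9550°

wrap1=208.96_deg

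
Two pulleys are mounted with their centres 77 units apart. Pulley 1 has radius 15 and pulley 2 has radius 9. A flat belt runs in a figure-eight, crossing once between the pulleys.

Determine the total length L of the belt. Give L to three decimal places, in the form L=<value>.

L=236.941

crossed belt: β = asin((r1+r2)/C) = asin(24/77) = 18.1610°
wrap1 = wrap2 = π + 2β = 216.3220°
tangent length = C·cosβ = 73.1642
L = (r1+r2)·wrap + 2·C·cosβ = 24·3.7755 + 2·73.1642 = 236.9411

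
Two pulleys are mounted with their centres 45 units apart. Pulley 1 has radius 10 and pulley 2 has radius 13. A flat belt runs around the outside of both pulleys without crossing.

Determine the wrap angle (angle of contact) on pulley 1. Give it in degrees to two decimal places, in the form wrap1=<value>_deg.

open belt: β = asin((r2−r1)/C) = asin(3/45) = 3.8226°
wrap1 = π − 2β = 172.3549°
wrap2 = π + 2β = 187.6451°

wrap1=172.35_deg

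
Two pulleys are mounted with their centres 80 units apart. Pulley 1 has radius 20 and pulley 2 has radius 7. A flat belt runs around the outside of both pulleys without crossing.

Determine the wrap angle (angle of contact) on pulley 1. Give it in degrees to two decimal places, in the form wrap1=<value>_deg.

wrap1=198.70_deg

open belt: β = asin((r2−r1)/C) = asin(-13/80) = -9.3520°
wrap1 = π − 2β = 198.7041°
wrap2 = π + 2β = 161.2959°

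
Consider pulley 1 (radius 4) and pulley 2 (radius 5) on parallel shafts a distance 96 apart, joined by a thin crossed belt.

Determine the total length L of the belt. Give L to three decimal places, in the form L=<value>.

L=221.119

crossed belt: β = asin((r1+r2)/C) = asin(9/96) = 5.3794°
wrap1 = wrap2 = π + 2β = 190.7588°
tangent length = C·cosβ = 95.5772
L = (r1+r2)·wrap + 2·C·cosβ = 9·3.3294 + 2·95.5772 = 221.1187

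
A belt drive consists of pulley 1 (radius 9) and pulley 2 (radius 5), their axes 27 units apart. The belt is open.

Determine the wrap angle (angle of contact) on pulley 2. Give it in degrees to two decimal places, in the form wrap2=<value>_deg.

wrap2=162.96_deg

open belt: β = asin((r2−r1)/C) = asin(-4/27) = -8.5196°
wrap1 = π − 2β = 197.0392°
wrap2 = π + 2β = 162.9608°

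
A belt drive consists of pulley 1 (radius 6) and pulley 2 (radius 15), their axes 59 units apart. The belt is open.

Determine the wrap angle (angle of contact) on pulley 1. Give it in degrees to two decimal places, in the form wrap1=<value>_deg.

open belt: β = asin((r2−r1)/C) = asin(9/59) = 8.7743°
wrap1 = π − 2β = 162.4514°
wrap2 = π + 2β = 197.5486°

wrap1=162.45_deg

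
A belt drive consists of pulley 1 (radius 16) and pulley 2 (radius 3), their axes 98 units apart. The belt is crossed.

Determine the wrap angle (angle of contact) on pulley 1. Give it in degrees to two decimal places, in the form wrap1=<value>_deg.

wrap1=202.36_deg

crossed belt: β = asin((r1+r2)/C) = asin(19/98) = 11.1792°
wrap1 = wrap2 = π + 2β = 202.3583°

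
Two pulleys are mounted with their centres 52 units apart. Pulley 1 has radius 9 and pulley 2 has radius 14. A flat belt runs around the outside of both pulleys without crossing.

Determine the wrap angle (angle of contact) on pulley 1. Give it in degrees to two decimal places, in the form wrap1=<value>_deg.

wrap1=168.96_deg

open belt: β = asin((r2−r1)/C) = asin(5/52) = 5.5177°
wrap1 = π − 2β = 168.9645°
wrap2 = π + 2β = 191.0355°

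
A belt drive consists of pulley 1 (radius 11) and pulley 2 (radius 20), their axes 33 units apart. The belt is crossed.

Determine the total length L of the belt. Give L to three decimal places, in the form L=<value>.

L=195.710

crossed belt: β = asin((r1+r2)/C) = asin(31/33) = 69.9500°
wrap1 = wrap2 = π + 2β = 319.9000°
tangent length = C·cosβ = 11.3137
L = (r1+r2)·wrap + 2·C·cosβ = 31·5.5833 + 2·11.3137 = 195.7100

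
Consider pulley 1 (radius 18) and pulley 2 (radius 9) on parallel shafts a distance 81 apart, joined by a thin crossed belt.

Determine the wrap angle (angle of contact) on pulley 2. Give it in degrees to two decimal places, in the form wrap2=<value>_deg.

wrap2=218.94_deg

crossed belt: β = asin((r1+r2)/C) = asin(27/81) = 19.4712°
wrap1 = wrap2 = π + 2β = 218.9424°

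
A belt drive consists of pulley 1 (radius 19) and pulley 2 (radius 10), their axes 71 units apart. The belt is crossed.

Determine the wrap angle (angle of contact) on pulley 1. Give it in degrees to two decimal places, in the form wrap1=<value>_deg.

wrap1=228.22_deg

crossed belt: β = asin((r1+r2)/C) = asin(29/71) = 24.1075°
wrap1 = wrap2 = π + 2β = 228.2151°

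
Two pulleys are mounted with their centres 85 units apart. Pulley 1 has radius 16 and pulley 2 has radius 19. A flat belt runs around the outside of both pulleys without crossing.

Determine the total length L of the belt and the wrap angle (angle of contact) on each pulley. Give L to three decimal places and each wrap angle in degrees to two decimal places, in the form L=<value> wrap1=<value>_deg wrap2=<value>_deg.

open belt: β = asin((r2−r1)/C) = asin(3/85) = 2.0226°
wrap1 = π − 2β = 175.9548°
wrap2 = π + 2β = 184.0452°
tangent length = C·cosβ = 84.9470
L = r1·wrap1 + r2·wrap2 + 2·C·cosβ = 16·3.0710 + 19·3.2122 + 2·84.9470 = 280.0616

L=280.062 wrap1=175.95_deg wrap2=184.05_deg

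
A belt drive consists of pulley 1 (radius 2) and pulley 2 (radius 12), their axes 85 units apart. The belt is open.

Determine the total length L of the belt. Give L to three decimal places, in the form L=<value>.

open belt: β = asin((r2−r1)/C) = asin(10/85) = 6.7563°
wrap1 = π − 2β = 166.4873°
wrap2 = π + 2β = 193.5127°
tangent length = C·cosβ = 84.4097
L = r1·wrap1 + r2·wrap2 + 2·C·cosβ = 2·2.9058 + 12·3.3774 + 2·84.4097 = 215.1601

L=215.160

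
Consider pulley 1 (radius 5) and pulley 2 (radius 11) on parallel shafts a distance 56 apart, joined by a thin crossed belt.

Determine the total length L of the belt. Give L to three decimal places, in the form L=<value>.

L=166.869

crossed belt: β = asin((r1+r2)/C) = asin(16/56) = 16.6015°
wrap1 = wrap2 = π + 2β = 213.2031°
tangent length = C·cosβ = 53.6656
L = (r1+r2)·wrap + 2·C·cosβ = 16·3.7211 + 2·53.6656 = 166.8688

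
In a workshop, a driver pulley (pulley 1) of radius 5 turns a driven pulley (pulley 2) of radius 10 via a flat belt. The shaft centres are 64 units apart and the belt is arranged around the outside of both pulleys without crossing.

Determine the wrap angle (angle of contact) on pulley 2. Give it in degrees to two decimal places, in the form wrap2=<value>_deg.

wrap2=188.96_deg

open belt: β = asin((r2−r1)/C) = asin(5/64) = 4.4808°
wrap1 = π − 2β = 171.0384°
wrap2 = π + 2β = 188.9616°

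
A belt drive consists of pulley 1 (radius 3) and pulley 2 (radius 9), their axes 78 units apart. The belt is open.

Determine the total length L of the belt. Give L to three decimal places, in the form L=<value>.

open belt: β = asin((r2−r1)/C) = asin(6/78) = 4.4117°
wrap1 = π − 2β = 171.1765°
wrap2 = π + 2β = 188.8235°
tangent length = C·cosβ = 77.7689
L = r1·wrap1 + r2·wrap2 + 2·C·cosβ = 3·2.9876 + 9·3.2956 + 2·77.7689 = 194.1609

L=194.161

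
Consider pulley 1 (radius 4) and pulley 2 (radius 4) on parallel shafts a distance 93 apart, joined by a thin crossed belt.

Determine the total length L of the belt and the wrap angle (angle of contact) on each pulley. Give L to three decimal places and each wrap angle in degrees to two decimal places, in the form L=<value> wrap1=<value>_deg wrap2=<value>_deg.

L=211.821 wrap1=189.87_deg wrap2=189.87_deg

crossed belt: β = asin((r1+r2)/C) = asin(8/93) = 4.9348°
wrap1 = wrap2 = π + 2β = 189.8695°
tangent length = C·cosβ = 92.6553
L = (r1+r2)·wrap + 2·C·cosβ = 8·3.3138 + 2·92.6553 = 211.8213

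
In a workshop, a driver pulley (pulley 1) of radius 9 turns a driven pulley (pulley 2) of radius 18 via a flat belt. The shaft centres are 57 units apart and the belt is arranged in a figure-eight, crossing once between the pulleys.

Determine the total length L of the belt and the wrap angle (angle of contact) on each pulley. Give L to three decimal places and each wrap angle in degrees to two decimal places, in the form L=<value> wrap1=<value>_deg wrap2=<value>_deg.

L=211.870 wrap1=236.55_deg wrap2=236.55_deg

crossed belt: β = asin((r1+r2)/C) = asin(27/57) = 28.2737°
wrap1 = wrap2 = π + 2β = 236.5474°
tangent length = C·cosβ = 50.1996
L = (r1+r2)·wrap + 2·C·cosβ = 27·4.1285 + 2·50.1996 = 211.8696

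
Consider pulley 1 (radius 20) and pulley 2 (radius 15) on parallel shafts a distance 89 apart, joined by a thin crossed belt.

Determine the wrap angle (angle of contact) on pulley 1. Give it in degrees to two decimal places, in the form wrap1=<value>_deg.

wrap1=226.31_deg

crossed belt: β = asin((r1+r2)/C) = asin(35/89) = 23.1574°
wrap1 = wrap2 = π + 2β = 226.3148°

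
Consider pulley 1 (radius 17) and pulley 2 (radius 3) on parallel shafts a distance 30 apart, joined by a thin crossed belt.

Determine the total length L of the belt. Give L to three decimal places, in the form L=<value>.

crossed belt: β = asin((r1+r2)/C) = asin(20/30) = 41.8103°
wrap1 = wrap2 = π + 2β = 263.6206°
tangent length = C·cosβ = 22.3607
L = (r1+r2)·wrap + 2·C·cosβ = 20·4.6010 + 2·22.3607 = 136.7423

L=136.742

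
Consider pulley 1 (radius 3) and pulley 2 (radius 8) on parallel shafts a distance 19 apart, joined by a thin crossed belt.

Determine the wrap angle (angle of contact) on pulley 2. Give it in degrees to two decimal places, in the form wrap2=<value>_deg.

crossed belt: β = asin((r1+r2)/C) = asin(11/19) = 35.3765°
wrap1 = wrap2 = π + 2β = 250.7531°

wrap2=250.75_deg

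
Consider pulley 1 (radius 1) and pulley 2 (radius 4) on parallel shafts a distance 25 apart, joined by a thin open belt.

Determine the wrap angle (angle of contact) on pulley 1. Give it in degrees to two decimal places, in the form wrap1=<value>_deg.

wrap1=166.22_deg

open belt: β = asin((r2−r1)/C) = asin(3/25) = 6.8921°
wrap1 = π − 2β = 166.2158°
wrap2 = π + 2β = 193.7842°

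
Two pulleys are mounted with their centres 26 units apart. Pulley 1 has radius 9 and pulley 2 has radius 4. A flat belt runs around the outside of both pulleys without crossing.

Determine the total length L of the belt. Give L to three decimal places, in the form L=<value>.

L=93.805

open belt: β = asin((r2−r1)/C) = asin(-5/26) = -11.0875°
wrap1 = π − 2β = 202.1750°
wrap2 = π + 2β = 157.8250°
tangent length = C·cosβ = 25.5147
L = r1·wrap1 + r2·wrap2 + 2·C·cosβ = 9·3.5286 + 4·2.7546 + 2·25.5147 = 93.8052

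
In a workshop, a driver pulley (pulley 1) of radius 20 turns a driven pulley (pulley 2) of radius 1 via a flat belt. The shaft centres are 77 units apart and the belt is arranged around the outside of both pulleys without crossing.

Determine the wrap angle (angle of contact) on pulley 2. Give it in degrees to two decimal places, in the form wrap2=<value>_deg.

open belt: β = asin((r2−r1)/C) = asin(-19/77) = -14.2855°
wrap1 = π − 2β = 208.5709°
wrap2 = π + 2β = 151.4291°

wrap2=151.43_deg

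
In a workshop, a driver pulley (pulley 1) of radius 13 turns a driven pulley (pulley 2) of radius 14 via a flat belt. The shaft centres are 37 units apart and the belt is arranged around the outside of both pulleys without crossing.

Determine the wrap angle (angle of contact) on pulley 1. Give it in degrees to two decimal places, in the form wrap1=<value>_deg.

wrap1=176.90_deg

open belt: β = asin((r2−r1)/C) = asin(1/37) = 1.5487°
wrap1 = π − 2β = 176.9026°
wrap2 = π + 2β = 183.0974°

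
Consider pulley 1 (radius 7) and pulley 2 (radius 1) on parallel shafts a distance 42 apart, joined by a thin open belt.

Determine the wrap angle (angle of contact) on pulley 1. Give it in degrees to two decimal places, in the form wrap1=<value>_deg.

open belt: β = asin((r2−r1)/C) = asin(-6/42) = -8.2132°
wrap1 = π − 2β = 196.4264°
wrap2 = π + 2β = 163.5736°

wrap1=196.43_deg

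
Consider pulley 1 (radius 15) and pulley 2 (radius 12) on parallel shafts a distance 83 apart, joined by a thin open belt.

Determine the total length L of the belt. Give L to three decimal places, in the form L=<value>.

L=250.931

open belt: β = asin((r2−r1)/C) = asin(-3/83) = -2.0714°
wrap1 = π − 2β = 184.1428°
wrap2 = π + 2β = 175.8572°
tangent length = C·cosβ = 82.9458
L = r1·wrap1 + r2·wrap2 + 2·C·cosβ = 15·3.2139 + 12·3.0693 + 2·82.9458 = 250.9314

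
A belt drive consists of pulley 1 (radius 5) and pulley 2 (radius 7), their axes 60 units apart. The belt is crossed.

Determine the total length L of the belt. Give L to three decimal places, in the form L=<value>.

crossed belt: β = asin((r1+r2)/C) = asin(12/60) = 11.5370°
wrap1 = wrap2 = π + 2β = 203.0739°
tangent length = C·cosβ = 58.7878
L = (r1+r2)·wrap + 2·C·cosβ = 12·3.5443 + 2·58.7878 = 160.1072

L=160.107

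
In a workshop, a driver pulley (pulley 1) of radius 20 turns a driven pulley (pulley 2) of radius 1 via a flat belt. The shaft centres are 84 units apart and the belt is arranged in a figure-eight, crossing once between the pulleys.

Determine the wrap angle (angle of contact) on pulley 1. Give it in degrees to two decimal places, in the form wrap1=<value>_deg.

wrap1=208.96_deg

crossed belt: β = asin((r1+r2)/C) = asin(21/84) = 14.4775°
wrap1 = wrap2 = π + 2β = 208.9550°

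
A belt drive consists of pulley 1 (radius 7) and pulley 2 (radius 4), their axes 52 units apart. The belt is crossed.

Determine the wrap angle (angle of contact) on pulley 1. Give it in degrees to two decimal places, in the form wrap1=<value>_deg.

wrap1=204.43_deg

crossed belt: β = asin((r1+r2)/C) = asin(11/52) = 12.2125°
wrap1 = wrap2 = π + 2β = 204.4251°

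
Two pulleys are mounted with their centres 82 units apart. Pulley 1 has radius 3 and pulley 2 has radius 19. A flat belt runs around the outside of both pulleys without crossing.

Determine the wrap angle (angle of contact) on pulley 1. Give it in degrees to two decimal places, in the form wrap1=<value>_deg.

open belt: β = asin((r2−r1)/C) = asin(16/82) = 11.2518°
wrap1 = π − 2β = 157.4963°
wrap2 = π + 2β = 202.5037°

wrap1=157.50_deg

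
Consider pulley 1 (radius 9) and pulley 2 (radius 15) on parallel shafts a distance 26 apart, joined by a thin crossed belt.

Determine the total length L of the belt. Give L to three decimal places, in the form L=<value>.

L=151.846

crossed belt: β = asin((r1+r2)/C) = asin(24/26) = 67.3801°
wrap1 = wrap2 = π + 2β = 314.7603°
tangent length = C·cosβ = 10.0000
L = (r1+r2)·wrap + 2·C·cosβ = 24·5.4936 + 2·10.0000 = 151.8465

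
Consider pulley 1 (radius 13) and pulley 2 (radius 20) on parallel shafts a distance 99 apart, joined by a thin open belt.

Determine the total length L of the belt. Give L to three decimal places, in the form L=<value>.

open belt: β = asin((r2−r1)/C) = asin(7/99) = 4.0546°
wrap1 = π − 2β = 171.8908°
wrap2 = π + 2β = 188.1092°
tangent length = C·cosβ = 98.7522
L = r1·wrap1 + r2·wrap2 + 2·C·cosβ = 13·3.0001 + 20·3.2831 + 2·98.7522 = 302.1677

L=302.168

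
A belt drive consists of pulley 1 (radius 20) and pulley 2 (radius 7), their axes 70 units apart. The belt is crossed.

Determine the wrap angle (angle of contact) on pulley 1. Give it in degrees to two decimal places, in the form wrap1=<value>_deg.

wrap1=225.38_deg

crossed belt: β = asin((r1+r2)/C) = asin(27/70) = 22.6881°
wrap1 = wrap2 = π + 2β = 225.3762°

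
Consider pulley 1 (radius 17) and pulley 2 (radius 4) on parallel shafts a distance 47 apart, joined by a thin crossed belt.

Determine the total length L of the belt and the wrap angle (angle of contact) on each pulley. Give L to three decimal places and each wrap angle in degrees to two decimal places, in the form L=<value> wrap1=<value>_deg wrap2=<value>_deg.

L=169.523 wrap1=233.08_deg wrap2=233.08_deg

crossed belt: β = asin((r1+r2)/C) = asin(21/47) = 26.5391°
wrap1 = wrap2 = π + 2β = 233.0782°
tangent length = C·cosβ = 42.0476
L = (r1+r2)·wrap + 2·C·cosβ = 21·4.0680 + 2·42.0476 = 169.5228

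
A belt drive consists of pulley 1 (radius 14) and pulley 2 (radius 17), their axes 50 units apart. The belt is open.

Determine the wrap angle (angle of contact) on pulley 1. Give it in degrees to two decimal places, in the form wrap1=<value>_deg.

wrap1=173.12_deg

open belt: β = asin((r2−r1)/C) = asin(3/50) = 3.4398°
wrap1 = π − 2β = 173.1204°
wrap2 = π + 2β = 186.8796°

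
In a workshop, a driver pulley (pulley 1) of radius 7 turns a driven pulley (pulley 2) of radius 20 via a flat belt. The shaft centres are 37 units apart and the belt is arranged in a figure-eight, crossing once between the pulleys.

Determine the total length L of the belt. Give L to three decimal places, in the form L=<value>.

crossed belt: β = asin((r1+r2)/C) = asin(27/37) = 46.8637°
wrap1 = wrap2 = π + 2β = 273.7275°
tangent length = C·cosβ = 25.2982
L = (r1+r2)·wrap + 2·C·cosβ = 27·4.7774 + 2·25.2982 = 179.5875

L=179.587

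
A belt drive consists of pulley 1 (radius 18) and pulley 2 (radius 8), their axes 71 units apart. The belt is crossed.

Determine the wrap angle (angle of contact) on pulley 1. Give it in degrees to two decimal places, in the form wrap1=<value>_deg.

crossed belt: β = asin((r1+r2)/C) = asin(26/71) = 21.4813°
wrap1 = wrap2 = π + 2β = 222.9626°

wrap1=222.96_deg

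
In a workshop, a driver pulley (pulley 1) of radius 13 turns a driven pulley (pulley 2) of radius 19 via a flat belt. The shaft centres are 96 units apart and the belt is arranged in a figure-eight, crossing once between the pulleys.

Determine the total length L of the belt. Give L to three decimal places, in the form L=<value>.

crossed belt: β = asin((r1+r2)/C) = asin(32/96) = 19.4712°
wrap1 = wrap2 = π + 2β = 218.9424°
tangent length = C·cosβ = 90.5097
L = (r1+r2)·wrap + 2·C·cosβ = 32·3.8213 + 2·90.5097 = 303.2999

L=303.300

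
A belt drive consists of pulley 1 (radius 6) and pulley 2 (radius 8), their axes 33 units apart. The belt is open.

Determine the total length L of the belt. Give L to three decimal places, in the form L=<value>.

L=110.104

open belt: β = asin((r2−r1)/C) = asin(2/33) = 3.4746°
wrap1 = π − 2β = 173.0508°
wrap2 = π + 2β = 186.9492°
tangent length = C·cosβ = 32.9393
L = r1·wrap1 + r2·wrap2 + 2·C·cosβ = 6·3.0203 + 8·3.2629 + 2·32.9393 = 110.1035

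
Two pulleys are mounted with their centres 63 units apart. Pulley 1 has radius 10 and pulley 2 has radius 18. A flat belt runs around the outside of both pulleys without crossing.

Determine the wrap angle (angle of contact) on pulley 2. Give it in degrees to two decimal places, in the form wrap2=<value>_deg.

open belt: β = asin((r2−r1)/C) = asin(8/63) = 7.2954°
wrap1 = π − 2β = 165.4093°
wrap2 = π + 2β = 194.5907°

wrap2=194.59_deg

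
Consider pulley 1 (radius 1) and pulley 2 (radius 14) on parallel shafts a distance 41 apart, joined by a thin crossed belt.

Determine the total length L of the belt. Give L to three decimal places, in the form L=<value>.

L=134.676

crossed belt: β = asin((r1+r2)/C) = asin(15/41) = 21.4601°
wrap1 = wrap2 = π + 2β = 222.9203°
tangent length = C·cosβ = 38.1576
L = (r1+r2)·wrap + 2·C·cosβ = 15·3.8907 + 2·38.1576 = 134.6755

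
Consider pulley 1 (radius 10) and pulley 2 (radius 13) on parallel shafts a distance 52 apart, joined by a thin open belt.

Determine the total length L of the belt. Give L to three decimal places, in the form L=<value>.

L=176.430

open belt: β = asin((r2−r1)/C) = asin(3/52) = 3.3074°
wrap1 = π − 2β = 173.3853°
wrap2 = π + 2β = 186.6147°
tangent length = C·cosβ = 51.9134
L = r1·wrap1 + r2·wrap2 + 2·C·cosβ = 10·3.0261 + 13·3.2570 + 2·51.9134 = 176.4298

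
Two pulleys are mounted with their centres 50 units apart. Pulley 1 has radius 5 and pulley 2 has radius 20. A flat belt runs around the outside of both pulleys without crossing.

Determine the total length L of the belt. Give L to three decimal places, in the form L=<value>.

open belt: β = asin((r2−r1)/C) = asin(15/50) = 17.4576°
wrap1 = π − 2β = 145.0848°
wrap2 = π + 2β = 214.9152°
tangent length = C·cosβ = 47.6970
L = r1·wrap1 + r2·wrap2 + 2·C·cosβ = 5·2.5322 + 20·3.7510 + 2·47.6970 = 183.0745

L=183.075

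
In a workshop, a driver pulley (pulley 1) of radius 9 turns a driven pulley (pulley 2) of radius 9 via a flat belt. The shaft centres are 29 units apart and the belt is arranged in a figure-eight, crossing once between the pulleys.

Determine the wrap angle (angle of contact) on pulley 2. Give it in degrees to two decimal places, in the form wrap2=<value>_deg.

wrap2=256.73_deg

crossed belt: β = asin((r1+r2)/C) = asin(18/29) = 38.3665°
wrap1 = wrap2 = π + 2β = 256.7330°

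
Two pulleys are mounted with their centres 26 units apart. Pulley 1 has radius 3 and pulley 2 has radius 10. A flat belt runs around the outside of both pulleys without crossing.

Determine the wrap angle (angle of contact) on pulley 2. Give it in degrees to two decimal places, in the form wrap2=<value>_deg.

open belt: β = asin((r2−r1)/C) = asin(7/26) = 15.6185°
wrap1 = π − 2β = 148.7630°
wrap2 = π + 2β = 211.2370°

wrap2=211.24_deg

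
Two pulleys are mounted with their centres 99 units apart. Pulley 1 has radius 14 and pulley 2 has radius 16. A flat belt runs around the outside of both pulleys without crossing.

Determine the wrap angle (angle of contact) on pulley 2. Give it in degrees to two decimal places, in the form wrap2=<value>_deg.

open belt: β = asin((r2−r1)/C) = asin(2/99) = 1.1576°
wrap1 = π − 2β = 177.6849°
wrap2 = π + 2β = 182.3151°

wrap2=182.32_deg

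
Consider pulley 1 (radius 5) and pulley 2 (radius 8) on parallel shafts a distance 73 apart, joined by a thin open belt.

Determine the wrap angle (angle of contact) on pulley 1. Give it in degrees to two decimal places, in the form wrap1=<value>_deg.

wrap1=175.29_deg

open belt: β = asin((r2−r1)/C) = asin(3/73) = 2.3553°
wrap1 = π − 2β = 175.2894°
wrap2 = π + 2β = 184.7106°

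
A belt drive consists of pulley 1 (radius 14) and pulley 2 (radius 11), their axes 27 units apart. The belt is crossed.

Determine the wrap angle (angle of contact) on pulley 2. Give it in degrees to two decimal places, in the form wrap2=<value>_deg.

wrap2=315.62_deg

crossed belt: β = asin((r1+r2)/C) = asin(25/27) = 67.8084°
wrap1 = wrap2 = π + 2β = 315.6168°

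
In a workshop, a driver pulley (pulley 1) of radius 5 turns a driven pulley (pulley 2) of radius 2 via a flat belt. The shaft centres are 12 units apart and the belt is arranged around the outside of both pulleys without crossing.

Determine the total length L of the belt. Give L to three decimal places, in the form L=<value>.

L=46.745

open belt: β = asin((r2−r1)/C) = asin(-3/12) = -14.4775°
wrap1 = π − 2β = 208.9550°
wrap2 = π + 2β = 151.0450°
tangent length = C·cosβ = 11.6190
L = r1·wrap1 + r2·wrap2 + 2·C·cosβ = 5·3.6470 + 2·2.6362 + 2·11.6190 = 46.7451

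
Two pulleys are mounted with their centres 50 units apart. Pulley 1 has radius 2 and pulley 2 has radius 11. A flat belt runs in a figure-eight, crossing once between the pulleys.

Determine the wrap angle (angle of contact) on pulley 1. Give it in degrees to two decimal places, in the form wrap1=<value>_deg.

wrap1=210.14_deg

crossed belt: β = asin((r1+r2)/C) = asin(13/50) = 15.0701°
wrap1 = wrap2 = π + 2β = 210.1401°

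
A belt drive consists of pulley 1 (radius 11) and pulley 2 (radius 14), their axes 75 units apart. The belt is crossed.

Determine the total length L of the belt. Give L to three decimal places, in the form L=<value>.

L=236.953

crossed belt: β = asin((r1+r2)/C) = asin(25/75) = 19.4712°
wrap1 = wrap2 = π + 2β = 218.9424°
tangent length = C·cosβ = 70.7107
L = (r1+r2)·wrap + 2·C·cosβ = 25·3.8213 + 2·70.7107 = 236.9530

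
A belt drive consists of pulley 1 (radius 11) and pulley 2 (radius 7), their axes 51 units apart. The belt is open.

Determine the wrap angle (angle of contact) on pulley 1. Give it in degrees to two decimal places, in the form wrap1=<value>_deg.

wrap1=189.00_deg

open belt: β = asin((r2−r1)/C) = asin(-4/51) = -4.4984°
wrap1 = π − 2β = 188.9968°
wrap2 = π + 2β = 171.0032°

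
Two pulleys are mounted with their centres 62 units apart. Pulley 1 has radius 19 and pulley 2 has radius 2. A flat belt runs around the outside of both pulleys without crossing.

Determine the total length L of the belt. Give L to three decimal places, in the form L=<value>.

open belt: β = asin((r2−r1)/C) = asin(-17/62) = -15.9140°
wrap1 = π − 2β = 211.8279°
wrap2 = π + 2β = 148.1721°
tangent length = C·cosβ = 59.6238
L = r1·wrap1 + r2·wrap2 + 2·C·cosβ = 19·3.6971 + 2·2.5861 + 2·59.6238 = 194.6646

L=194.665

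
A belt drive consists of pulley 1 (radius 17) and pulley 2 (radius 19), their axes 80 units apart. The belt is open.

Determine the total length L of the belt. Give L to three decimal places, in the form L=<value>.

L=273.147

open belt: β = asin((r2−r1)/C) = asin(2/80) = 1.4325°
wrap1 = π − 2β = 177.1349°
wrap2 = π + 2β = 182.8651°
tangent length = C·cosβ = 79.9750
L = r1·wrap1 + r2·wrap2 + 2·C·cosβ = 17·3.0916 + 19·3.1916 + 2·79.9750 = 273.1473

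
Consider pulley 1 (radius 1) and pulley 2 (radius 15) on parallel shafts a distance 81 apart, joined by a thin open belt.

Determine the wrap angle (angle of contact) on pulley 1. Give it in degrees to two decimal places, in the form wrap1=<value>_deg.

wrap1=160.09_deg

open belt: β = asin((r2−r1)/C) = asin(14/81) = 9.9530°
wrap1 = π − 2β = 160.0941°
wrap2 = π + 2β = 199.9059°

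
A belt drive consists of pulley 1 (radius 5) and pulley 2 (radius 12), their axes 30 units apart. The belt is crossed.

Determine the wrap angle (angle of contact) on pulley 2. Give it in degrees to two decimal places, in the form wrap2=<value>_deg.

wrap2=249.04_deg

crossed belt: β = asin((r1+r2)/C) = asin(17/30) = 34.5181°
wrap1 = wrap2 = π + 2β = 249.0362°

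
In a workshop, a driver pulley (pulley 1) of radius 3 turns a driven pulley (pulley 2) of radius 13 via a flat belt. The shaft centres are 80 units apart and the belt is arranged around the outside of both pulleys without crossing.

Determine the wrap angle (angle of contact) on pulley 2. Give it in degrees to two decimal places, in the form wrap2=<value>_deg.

open belt: β = asin((r2−r1)/C) = asin(10/80) = 7.1808°
wrap1 = π − 2β = 165.6385°
wrap2 = π + 2β = 194.3615°

wrap2=194.36_deg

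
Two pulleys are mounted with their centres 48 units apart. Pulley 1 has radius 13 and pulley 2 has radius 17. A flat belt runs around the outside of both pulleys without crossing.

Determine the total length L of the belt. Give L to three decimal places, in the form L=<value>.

open belt: β = asin((r2−r1)/C) = asin(4/48) = 4.7802°
wrap1 = π − 2β = 170.4396°
wrap2 = π + 2β = 189.5604°
tangent length = C·cosβ = 47.8330
L = r1·wrap1 + r2·wrap2 + 2·C·cosβ = 13·2.9747 + 17·3.3085 + 2·47.8330 = 190.5813

L=190.581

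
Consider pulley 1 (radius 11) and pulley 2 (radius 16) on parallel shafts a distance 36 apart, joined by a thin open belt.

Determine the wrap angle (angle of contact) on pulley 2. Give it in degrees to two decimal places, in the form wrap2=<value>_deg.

wrap2=195.97_deg

open belt: β = asin((r2−r1)/C) = asin(5/36) = 7.9836°
wrap1 = π − 2β = 164.0329°
wrap2 = π + 2β = 195.9671°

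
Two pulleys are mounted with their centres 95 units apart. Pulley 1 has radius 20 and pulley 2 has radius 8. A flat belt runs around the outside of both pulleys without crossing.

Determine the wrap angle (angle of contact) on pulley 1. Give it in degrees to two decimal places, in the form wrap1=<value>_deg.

open belt: β = asin((r2−r1)/C) = asin(-12/95) = -7.2567°
wrap1 = π − 2β = 194.5135°
wrap2 = π + 2β = 165.4865°

wrap1=194.51_deg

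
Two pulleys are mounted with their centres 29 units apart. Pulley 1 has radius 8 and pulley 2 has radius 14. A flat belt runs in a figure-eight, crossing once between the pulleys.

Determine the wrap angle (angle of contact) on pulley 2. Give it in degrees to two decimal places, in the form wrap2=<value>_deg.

crossed belt: β = asin((r1+r2)/C) = asin(22/29) = 49.3428°
wrap1 = wrap2 = π + 2β = 278.6855°

wrap2=278.69_deg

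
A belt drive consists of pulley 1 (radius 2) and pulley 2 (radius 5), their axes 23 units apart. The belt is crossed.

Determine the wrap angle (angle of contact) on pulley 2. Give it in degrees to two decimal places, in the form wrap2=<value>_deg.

wrap2=215.44_deg

crossed belt: β = asin((r1+r2)/C) = asin(7/23) = 17.7189°
wrap1 = wrap2 = π + 2β = 215.4379°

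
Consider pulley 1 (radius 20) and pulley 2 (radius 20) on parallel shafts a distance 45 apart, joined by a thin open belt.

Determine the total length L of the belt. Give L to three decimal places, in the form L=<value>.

open belt: β = asin((r2−r1)/C) = asin(0/45) = 0.0000°
wrap1 = π − 2β = 180.0000°
wrap2 = π + 2β = 180.0000°
tangent length = C·cosβ = 45.0000
L = r1·wrap1 + r2·wrap2 + 2·C·cosβ = 20·3.1416 + 20·3.1416 + 2·45.0000 = 215.6637

L=215.664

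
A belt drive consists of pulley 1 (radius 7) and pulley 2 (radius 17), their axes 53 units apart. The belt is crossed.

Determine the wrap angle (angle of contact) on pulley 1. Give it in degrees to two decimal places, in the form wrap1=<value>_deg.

crossed belt: β = asin((r1+r2)/C) = asin(24/53) = 26.9254°
wrap1 = wrap2 = π + 2β = 233.8508°

wrap1=233.85_deg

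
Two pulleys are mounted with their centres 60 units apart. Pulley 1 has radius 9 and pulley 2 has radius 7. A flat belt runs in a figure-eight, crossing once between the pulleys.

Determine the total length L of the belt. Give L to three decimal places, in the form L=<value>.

L=174.558

crossed belt: β = asin((r1+r2)/C) = asin(16/60) = 15.4660°
wrap1 = wrap2 = π + 2β = 210.9320°
tangent length = C·cosβ = 57.8273
L = (r1+r2)·wrap + 2·C·cosβ = 16·3.6815 + 2·57.8273 = 174.5580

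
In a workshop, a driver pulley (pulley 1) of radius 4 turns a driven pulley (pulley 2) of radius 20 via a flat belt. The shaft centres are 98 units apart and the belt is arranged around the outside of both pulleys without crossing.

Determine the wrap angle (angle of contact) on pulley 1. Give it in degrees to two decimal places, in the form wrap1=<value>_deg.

wrap1=161.21_deg

open belt: β = asin((r2−r1)/C) = asin(16/98) = 9.3965°
wrap1 = π − 2β = 161.2070°
wrap2 = π + 2β = 198.7930°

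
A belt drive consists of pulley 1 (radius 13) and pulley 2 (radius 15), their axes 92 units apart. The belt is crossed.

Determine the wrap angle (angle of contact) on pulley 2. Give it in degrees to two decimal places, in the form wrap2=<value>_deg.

wrap2=215.44_deg

crossed belt: β = asin((r1+r2)/C) = asin(28/92) = 17.7189°
wrap1 = wrap2 = π + 2β = 215.4379°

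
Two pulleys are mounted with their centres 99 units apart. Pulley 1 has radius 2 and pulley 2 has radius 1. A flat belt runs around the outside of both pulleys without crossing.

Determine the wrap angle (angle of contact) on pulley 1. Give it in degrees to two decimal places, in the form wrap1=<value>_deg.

wrap1=181.16_deg

open belt: β = asin((r2−r1)/C) = asin(-1/99) = -0.5788°
wrap1 = π − 2β = 181.1575°
wrap2 = π + 2β = 178.8425°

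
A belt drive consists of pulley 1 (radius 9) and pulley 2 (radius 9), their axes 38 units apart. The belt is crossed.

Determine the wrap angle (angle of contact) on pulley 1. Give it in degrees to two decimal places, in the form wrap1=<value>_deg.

wrap1=236.55_deg

crossed belt: β = asin((r1+r2)/C) = asin(18/38) = 28.2737°
wrap1 = wrap2 = π + 2β = 236.5474°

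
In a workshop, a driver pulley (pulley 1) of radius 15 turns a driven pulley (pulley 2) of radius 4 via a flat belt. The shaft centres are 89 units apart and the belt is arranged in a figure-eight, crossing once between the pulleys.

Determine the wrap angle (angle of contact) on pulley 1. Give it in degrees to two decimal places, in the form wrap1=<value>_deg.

crossed belt: β = asin((r1+r2)/C) = asin(19/89) = 12.3266°
wrap1 = wrap2 = π + 2β = 204.6531°

wrap1=204.65_deg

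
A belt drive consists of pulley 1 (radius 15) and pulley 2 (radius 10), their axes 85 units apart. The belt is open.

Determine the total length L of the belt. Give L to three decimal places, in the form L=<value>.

L=248.834

open belt: β = asin((r2−r1)/C) = asin(-5/85) = -3.3723°
wrap1 = π − 2β = 186.7446°
wrap2 = π + 2β = 173.2554°
tangent length = C·cosβ = 84.8528
L = r1·wrap1 + r2·wrap2 + 2·C·cosβ = 15·3.2593 + 10·3.0239 + 2·84.8528 = 248.8340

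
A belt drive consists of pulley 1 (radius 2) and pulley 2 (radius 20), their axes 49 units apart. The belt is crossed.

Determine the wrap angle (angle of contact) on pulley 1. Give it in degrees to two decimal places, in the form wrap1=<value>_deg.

wrap1=233.36_deg

crossed belt: β = asin((r1+r2)/C) = asin(22/49) = 26.6782°
wrap1 = wrap2 = π + 2β = 233.3565°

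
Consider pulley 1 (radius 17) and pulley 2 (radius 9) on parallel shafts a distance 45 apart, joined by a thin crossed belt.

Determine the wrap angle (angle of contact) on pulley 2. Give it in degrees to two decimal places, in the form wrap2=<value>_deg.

wrap2=250.59_deg

crossed belt: β = asin((r1+r2)/C) = asin(26/45) = 35.2944°
wrap1 = wrap2 = π + 2β = 250.5888°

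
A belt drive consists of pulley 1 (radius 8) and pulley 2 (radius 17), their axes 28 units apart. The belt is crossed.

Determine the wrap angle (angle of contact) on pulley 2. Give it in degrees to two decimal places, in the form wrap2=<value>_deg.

crossed belt: β = asin((r1+r2)/C) = asin(25/28) = 63.2345°
wrap1 = wrap2 = π + 2β = 306.4690°

wrap2=306.47_deg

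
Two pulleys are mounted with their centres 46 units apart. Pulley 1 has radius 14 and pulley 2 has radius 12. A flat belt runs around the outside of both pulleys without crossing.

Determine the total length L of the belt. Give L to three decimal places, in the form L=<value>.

L=173.768

open belt: β = asin((r2−r1)/C) = asin(-2/46) = -2.4919°
wrap1 = π − 2β = 184.9838°
wrap2 = π + 2β = 175.0162°
tangent length = C·cosβ = 45.9565
L = r1·wrap1 + r2·wrap2 + 2·C·cosβ = 14·3.2286 + 12·3.0546 + 2·45.9565 = 173.7684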